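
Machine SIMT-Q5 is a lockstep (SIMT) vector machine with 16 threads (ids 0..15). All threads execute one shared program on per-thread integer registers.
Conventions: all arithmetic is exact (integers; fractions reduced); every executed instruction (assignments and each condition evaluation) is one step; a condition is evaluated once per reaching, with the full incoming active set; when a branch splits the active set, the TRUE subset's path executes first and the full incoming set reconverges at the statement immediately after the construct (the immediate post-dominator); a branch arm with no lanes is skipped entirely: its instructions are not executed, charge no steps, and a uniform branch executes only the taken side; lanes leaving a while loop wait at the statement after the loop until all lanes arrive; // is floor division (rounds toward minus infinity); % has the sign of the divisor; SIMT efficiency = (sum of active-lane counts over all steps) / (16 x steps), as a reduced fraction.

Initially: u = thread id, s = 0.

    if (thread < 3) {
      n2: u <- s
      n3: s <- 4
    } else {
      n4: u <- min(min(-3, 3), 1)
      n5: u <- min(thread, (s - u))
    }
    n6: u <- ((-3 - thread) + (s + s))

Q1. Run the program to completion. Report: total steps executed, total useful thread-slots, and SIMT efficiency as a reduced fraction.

Answer: 6 steps, 64 useful, 2/3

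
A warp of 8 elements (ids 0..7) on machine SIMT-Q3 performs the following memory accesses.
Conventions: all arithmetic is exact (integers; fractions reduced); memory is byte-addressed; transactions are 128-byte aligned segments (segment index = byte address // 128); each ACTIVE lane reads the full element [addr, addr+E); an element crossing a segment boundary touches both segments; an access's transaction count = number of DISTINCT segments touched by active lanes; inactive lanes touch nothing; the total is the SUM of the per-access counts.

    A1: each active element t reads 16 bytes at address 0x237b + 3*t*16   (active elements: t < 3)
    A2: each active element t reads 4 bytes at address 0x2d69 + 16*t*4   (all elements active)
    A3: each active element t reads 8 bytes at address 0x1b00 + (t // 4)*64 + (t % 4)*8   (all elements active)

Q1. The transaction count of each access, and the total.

A1: 2 transactions
A2: 5 transactions
A3: 1 transaction

Answer: 2,5,1; total 8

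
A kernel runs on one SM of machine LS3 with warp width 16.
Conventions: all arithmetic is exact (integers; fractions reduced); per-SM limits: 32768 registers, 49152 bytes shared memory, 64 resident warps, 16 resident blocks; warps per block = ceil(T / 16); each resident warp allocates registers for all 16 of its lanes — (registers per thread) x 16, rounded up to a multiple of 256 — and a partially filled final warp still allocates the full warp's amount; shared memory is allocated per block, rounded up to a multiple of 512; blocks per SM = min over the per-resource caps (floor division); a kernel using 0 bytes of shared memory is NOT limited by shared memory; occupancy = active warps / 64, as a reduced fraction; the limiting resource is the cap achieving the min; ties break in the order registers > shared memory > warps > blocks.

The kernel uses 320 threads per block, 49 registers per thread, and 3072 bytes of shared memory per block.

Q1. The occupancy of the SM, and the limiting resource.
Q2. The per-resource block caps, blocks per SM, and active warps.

Answer: occupancy 5/16, limited by registers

registers: 1 block
shared memory: 16 blocks
warps: 3 blocks
blocks: 16 blocks

Answer: 1 block, 20 active warps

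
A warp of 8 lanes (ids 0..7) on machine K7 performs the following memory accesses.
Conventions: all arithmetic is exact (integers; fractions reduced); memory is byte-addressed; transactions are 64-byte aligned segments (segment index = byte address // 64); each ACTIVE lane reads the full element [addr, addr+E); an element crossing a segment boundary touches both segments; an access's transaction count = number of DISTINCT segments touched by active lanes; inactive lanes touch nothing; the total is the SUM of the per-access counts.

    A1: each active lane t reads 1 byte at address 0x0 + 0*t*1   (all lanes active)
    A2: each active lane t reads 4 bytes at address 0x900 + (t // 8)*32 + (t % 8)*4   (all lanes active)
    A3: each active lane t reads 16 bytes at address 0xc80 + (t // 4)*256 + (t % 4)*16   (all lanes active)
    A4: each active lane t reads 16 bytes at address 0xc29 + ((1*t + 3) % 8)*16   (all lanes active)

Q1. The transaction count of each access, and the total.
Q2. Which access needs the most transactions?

A1: 1 transaction
A2: 1 transaction
A3: 2 transactions
A4: 3 transactions

Answer: 1,1,2,3; total 7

Answer: A4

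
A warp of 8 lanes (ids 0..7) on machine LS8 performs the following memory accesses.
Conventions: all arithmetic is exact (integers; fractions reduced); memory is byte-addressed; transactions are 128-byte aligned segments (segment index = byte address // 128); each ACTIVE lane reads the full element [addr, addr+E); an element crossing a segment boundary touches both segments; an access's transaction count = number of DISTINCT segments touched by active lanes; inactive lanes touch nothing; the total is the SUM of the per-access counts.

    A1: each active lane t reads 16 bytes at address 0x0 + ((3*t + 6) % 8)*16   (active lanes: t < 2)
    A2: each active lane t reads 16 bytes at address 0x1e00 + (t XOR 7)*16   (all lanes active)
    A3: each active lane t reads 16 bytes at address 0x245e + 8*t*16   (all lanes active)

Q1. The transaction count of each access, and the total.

A1: 1 transaction
A2: 1 transaction
A3: 8 transactions

Answer: 1,1,8; total 10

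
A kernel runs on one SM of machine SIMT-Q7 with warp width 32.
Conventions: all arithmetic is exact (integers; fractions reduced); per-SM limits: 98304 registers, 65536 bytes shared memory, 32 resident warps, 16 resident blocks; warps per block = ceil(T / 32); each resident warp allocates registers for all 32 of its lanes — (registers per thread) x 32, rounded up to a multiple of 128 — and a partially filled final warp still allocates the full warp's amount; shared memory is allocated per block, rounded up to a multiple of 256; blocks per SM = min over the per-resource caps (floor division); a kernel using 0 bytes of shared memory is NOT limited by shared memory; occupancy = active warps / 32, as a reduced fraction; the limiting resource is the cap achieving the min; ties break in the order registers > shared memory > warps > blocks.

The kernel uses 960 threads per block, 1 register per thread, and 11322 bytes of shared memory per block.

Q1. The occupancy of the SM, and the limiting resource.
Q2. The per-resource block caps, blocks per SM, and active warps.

Answer: occupancy 15/16, limited by warps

registers: 25 blocks
shared memory: 5 blocks
warps: 1 block
blocks: 16 blocks

Answer: 1 block, 30 active warps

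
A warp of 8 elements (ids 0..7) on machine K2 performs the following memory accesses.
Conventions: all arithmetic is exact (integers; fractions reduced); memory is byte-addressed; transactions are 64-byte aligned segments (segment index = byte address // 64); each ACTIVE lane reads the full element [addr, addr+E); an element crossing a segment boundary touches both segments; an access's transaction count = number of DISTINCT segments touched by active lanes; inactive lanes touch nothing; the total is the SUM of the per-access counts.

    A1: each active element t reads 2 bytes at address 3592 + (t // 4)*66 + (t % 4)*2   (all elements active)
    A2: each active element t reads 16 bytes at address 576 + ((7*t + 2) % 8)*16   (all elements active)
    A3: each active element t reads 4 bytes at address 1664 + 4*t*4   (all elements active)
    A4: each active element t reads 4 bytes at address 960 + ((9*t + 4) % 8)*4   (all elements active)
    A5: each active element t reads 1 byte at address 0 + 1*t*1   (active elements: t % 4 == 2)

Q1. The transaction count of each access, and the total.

A1: 2 transactions
A2: 2 transactions
A3: 2 transactions
A4: 1 transaction
A5: 1 transaction

Answer: 2,2,2,1,1; total 8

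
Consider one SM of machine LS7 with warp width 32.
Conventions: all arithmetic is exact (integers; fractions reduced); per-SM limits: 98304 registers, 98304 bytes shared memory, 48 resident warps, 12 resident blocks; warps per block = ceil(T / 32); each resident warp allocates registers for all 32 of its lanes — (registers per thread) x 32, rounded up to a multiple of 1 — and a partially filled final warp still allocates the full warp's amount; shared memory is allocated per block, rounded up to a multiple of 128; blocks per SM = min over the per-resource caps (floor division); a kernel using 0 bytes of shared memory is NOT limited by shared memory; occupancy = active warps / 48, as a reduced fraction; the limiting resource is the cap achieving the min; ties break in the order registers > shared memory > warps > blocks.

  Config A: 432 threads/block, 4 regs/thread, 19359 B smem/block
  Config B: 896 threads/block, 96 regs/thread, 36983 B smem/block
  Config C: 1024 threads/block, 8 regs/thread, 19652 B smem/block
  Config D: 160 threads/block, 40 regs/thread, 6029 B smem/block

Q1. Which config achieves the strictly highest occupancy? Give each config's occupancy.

occupancies: A 7/8, B 7/12, C 2/3, D 15/16

Answer: D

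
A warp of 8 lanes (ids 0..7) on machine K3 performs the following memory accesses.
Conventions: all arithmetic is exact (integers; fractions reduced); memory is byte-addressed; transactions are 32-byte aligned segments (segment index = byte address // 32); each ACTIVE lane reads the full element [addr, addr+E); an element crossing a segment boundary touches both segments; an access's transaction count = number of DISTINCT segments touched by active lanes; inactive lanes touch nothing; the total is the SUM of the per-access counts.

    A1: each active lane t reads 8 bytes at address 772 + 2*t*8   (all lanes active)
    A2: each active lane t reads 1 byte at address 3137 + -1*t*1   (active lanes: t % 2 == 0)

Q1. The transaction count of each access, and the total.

A1: 4 transactions
A2: 2 transactions

Answer: 4,2; total 6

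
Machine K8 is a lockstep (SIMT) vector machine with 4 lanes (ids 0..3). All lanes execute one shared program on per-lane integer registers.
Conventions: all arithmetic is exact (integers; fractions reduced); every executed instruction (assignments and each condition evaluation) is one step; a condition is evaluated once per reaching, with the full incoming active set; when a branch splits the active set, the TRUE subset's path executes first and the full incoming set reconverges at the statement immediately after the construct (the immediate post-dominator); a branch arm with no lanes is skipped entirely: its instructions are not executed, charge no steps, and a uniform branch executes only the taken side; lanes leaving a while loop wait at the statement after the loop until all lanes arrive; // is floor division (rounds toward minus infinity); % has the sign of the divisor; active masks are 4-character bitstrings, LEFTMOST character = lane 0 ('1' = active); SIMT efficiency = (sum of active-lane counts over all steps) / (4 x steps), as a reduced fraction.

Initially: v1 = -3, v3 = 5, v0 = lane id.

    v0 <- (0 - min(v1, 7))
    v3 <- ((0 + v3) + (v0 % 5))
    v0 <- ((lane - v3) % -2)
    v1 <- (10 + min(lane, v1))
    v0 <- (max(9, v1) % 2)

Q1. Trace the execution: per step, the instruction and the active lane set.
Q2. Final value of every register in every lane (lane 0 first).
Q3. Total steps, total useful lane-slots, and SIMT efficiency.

step 0: v0 <- (0 - min(v1, 7))       1111
step 1: v3 <- ((0 + v3) + (v0 % 5))  1111
step 2: v0 <- ((lane - v3) % -2)     1111
step 3: v1 <- (10 + min(lane, v1))   1111
step 4: v0 <- (max(9, v1) % 2)       1111

Answer: 5 steps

v1: 7,7,7,7
v3: 8,8,8,8
v0: 1,1,1,1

steps = 5; useful = 20; efficiency = 20/20 = 1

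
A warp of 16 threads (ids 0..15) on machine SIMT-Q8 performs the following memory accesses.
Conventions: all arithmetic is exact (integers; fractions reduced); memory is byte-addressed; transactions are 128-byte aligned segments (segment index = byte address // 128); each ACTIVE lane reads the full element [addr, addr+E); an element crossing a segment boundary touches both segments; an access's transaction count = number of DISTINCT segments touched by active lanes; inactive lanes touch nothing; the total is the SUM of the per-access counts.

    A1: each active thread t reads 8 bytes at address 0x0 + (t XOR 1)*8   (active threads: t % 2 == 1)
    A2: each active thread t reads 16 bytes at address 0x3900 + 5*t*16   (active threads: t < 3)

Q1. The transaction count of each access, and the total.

A1: 1 transaction
A2: 2 transactions

Answer: 1,2; total 3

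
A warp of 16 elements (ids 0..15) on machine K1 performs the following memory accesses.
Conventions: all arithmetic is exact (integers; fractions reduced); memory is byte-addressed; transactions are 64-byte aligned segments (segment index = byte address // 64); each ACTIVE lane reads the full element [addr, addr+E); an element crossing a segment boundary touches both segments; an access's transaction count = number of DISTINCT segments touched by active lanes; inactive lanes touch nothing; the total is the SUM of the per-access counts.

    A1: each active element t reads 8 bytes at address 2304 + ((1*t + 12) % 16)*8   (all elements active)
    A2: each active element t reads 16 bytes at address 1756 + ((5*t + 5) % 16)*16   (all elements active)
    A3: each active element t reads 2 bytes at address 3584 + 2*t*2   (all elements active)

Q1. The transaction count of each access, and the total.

A1: 2 transactions
A2: 5 transactions
A3: 1 transaction

Answer: 2,5,1; total 8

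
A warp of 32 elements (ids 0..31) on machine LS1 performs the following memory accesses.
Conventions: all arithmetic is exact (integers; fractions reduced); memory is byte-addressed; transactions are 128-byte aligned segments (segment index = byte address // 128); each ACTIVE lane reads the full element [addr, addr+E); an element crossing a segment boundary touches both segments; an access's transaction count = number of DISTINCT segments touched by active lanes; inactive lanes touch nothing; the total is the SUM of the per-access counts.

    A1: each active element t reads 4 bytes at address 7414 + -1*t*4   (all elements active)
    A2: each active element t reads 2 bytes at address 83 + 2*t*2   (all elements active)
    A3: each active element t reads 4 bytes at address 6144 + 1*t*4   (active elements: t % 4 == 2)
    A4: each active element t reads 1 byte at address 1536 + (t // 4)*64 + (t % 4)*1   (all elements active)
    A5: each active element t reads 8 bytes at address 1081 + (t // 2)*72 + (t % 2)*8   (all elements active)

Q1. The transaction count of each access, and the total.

A1: 2 transactions
A2: 2 transactions
A3: 1 transaction
A4: 4 transactions
A5: 10 transactions

Answer: 2,2,1,4,10; total 19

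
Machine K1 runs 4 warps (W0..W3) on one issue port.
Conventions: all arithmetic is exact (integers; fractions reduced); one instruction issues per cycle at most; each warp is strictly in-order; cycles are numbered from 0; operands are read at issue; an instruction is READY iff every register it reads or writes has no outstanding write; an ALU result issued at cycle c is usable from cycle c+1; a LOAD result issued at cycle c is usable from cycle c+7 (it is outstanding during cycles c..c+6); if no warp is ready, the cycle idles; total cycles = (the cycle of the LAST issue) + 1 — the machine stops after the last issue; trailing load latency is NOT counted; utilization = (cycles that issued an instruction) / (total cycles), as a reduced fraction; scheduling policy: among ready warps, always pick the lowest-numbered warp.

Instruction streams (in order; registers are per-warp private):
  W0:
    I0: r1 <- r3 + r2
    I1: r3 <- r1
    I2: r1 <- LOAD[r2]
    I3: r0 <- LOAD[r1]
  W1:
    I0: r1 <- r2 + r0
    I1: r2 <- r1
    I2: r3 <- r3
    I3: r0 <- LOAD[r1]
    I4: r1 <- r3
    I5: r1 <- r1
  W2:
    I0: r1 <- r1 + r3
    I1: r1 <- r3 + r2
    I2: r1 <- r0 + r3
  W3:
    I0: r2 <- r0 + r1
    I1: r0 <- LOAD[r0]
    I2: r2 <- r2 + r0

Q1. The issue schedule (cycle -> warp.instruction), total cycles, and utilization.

cycle 0: W0.I0
cycle 1: W0.I1
cycle 2: W0.I2
cycle 3: W1.I0
cycle 4: W1.I1
cycle 5: W1.I2
cycle 6: W1.I3
cycle 7: W1.I4
cycle 8: W1.I5
cycle 9: W0.I3
cycle 10: W2.I0
cycle 11: W2.I1
cycle 12: W2.I2
cycle 13: W3.I0
cycle 14: W3.I1
cycle 15: idle
cycle 16: idle
cycle 17: idle
cycle 18: idle
cycle 19: idle
cycle 20: idle
cycle 21: W3.I2

Answer: 22 cycles, utilization 8/11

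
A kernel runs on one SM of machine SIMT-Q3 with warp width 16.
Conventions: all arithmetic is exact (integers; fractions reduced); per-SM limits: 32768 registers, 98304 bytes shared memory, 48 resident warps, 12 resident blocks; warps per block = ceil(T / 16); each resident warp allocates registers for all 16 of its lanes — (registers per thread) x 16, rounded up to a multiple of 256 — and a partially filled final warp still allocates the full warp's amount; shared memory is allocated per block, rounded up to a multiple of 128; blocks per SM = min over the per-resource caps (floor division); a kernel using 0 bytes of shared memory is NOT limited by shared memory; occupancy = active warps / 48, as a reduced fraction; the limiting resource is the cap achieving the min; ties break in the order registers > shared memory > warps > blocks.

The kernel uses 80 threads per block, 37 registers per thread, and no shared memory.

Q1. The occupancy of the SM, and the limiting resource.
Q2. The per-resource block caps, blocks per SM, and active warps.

Answer: occupancy 5/6, limited by registers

registers: 8 blocks
shared memory: no limit (kernel uses none)
warps: 9 blocks
blocks: 12 blocks

Answer: 8 blocks, 40 active warps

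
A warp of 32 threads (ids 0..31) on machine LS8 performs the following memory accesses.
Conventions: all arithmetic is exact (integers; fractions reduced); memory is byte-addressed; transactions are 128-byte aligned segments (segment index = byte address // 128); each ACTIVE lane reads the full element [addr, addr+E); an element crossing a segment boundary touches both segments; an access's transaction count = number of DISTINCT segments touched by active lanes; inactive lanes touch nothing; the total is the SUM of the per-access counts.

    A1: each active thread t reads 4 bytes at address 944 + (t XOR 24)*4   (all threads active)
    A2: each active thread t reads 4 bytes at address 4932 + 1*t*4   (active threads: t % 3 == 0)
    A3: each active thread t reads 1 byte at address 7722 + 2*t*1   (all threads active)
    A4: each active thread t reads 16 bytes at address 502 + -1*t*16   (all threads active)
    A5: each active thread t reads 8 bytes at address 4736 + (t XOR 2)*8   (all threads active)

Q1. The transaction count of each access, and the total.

A1: 2 transactions
A2: 2 transactions
A3: 1 transaction
A4: 5 transactions
A5: 2 transactions

Answer: 2,2,1,5,2; total 12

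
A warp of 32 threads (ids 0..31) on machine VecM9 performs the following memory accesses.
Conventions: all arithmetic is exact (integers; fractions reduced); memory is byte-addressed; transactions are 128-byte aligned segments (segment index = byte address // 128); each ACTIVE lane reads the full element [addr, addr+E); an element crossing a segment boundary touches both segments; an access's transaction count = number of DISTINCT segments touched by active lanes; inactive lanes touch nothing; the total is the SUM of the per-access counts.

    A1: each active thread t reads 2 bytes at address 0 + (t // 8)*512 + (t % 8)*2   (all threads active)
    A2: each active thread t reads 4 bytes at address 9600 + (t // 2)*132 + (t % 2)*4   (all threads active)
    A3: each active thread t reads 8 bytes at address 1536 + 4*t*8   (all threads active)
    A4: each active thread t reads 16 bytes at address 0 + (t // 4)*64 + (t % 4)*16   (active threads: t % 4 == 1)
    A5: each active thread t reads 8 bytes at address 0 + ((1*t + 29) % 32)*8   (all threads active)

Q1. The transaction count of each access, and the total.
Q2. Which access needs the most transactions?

A1: 4 transactions
A2: 16 transactions
A3: 8 transactions
A4: 4 transactions
A5: 2 transactions

Answer: 4,16,8,4,2; total 34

Answer: A2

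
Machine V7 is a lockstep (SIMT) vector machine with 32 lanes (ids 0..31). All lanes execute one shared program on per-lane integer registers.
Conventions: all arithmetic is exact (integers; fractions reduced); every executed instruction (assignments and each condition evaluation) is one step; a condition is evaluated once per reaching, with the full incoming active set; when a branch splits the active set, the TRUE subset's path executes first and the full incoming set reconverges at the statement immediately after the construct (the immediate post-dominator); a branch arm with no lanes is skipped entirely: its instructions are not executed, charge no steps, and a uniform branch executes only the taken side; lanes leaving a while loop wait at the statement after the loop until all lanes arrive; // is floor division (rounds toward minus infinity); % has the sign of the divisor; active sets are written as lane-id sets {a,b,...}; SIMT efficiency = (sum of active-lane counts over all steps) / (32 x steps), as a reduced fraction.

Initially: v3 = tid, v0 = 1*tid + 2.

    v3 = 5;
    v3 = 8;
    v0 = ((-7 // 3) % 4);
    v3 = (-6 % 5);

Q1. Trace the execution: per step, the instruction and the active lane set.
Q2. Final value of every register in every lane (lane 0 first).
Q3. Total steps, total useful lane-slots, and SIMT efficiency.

step 0: v3 <- 5                      {0,1,2,3,4,5,6,7,8,9,10,11,12,13,14,15,16,17,18,19,20,21,22,23,24,25,26,27,28,29,30,31}
step 1: v3 <- 8                      {0,1,2,3,4,5,6,7,8,9,10,11,12,13,14,15,16,17,18,19,20,21,22,23,24,25,26,27,28,29,30,31}
step 2: v0 <- ((-7 // 3) % 4)        {0,1,2,3,4,5,6,7,8,9,10,11,12,13,14,15,16,17,18,19,20,21,22,23,24,25,26,27,28,29,30,31}
step 3: v3 <- (-6 % 5)               {0,1,2,3,4,5,6,7,8,9,10,11,12,13,14,15,16,17,18,19,20,21,22,23,24,25,26,27,28,29,30,31}

Answer: 4 steps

v3: 4,4,4,4,4,4,4,4,4,4,4,4,4,4,4,4,4,4,4,4,4,4,4,4,4,4,4,4,4,4,4,4
v0: 1,1,1,1,1,1,1,1,1,1,1,1,1,1,1,1,1,1,1,1,1,1,1,1,1,1,1,1,1,1,1,1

steps = 4; useful = 128; efficiency = 128/128 = 1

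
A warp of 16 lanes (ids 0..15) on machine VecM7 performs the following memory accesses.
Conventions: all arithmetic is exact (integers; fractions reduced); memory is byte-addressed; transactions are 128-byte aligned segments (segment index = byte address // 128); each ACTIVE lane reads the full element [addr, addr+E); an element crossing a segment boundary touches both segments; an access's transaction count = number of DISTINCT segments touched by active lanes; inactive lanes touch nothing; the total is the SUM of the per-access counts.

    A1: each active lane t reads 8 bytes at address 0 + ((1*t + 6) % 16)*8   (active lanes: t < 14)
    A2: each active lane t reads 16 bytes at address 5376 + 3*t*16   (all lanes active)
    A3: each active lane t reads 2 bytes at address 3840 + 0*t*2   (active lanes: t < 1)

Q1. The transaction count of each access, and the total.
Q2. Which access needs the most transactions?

A1: 1 transaction
A2: 6 transactions
A3: 1 transaction

Answer: 1,6,1; total 8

Answer: A2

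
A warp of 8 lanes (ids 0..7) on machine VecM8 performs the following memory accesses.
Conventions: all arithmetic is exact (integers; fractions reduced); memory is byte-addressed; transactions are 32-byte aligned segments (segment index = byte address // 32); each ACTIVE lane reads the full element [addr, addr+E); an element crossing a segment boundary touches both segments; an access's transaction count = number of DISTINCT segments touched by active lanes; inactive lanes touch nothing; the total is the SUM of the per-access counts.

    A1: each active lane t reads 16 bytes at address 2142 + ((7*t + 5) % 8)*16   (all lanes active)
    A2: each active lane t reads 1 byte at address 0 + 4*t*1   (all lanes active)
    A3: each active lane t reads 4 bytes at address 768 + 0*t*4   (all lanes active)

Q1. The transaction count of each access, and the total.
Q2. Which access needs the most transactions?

A1: 5 transactions
A2: 1 transaction
A3: 1 transaction

Answer: 5,1,1; total 7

Answer: A1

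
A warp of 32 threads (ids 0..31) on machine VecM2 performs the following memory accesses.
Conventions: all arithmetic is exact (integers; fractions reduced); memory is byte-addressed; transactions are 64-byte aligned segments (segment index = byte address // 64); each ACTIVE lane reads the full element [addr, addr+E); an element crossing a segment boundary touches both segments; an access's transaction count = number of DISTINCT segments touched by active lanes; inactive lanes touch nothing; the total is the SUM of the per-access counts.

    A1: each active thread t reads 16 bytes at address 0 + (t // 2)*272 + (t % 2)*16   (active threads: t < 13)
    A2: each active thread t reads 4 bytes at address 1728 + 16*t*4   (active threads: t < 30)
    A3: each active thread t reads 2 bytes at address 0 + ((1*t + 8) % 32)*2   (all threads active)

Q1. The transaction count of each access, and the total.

A1: 8 transactions
A2: 30 transactions
A3: 1 transaction

Answer: 8,30,1; total 39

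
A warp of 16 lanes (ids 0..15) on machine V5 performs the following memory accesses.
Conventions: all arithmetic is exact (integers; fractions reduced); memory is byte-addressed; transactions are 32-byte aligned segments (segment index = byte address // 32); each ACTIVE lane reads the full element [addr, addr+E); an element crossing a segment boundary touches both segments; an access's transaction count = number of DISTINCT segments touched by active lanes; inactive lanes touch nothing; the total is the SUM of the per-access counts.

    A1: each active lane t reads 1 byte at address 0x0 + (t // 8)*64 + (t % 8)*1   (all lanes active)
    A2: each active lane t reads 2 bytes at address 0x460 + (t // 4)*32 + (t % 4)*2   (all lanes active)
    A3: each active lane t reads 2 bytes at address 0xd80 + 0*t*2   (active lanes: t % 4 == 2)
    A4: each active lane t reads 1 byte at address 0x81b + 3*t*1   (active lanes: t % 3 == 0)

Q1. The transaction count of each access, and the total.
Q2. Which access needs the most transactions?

A1: 2 transactions
A2: 4 transactions
A3: 1 transaction
A4: 3 transactions

Answer: 2,4,1,3; total 10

Answer: A2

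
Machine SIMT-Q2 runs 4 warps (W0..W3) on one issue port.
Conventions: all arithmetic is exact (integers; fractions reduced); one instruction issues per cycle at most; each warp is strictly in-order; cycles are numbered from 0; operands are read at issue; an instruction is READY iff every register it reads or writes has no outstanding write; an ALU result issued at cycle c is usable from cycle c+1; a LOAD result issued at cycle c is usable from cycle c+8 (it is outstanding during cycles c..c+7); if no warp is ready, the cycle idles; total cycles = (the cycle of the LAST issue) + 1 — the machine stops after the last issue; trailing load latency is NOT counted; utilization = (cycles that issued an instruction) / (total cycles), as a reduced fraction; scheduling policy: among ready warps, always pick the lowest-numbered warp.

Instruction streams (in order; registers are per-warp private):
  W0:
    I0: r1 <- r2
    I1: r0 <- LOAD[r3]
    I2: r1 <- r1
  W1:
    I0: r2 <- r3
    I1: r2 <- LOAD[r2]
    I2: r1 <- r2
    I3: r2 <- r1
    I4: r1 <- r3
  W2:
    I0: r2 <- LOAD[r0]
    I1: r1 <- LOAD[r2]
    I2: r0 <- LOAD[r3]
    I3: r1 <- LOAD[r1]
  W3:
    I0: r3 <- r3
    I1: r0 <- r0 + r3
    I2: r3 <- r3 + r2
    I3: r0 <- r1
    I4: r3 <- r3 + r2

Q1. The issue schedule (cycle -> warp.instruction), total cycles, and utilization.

cycle 0: W0.I0
cycle 1: W0.I1
cycle 2: W0.I2
cycle 3: W1.I0
cycle 4: W1.I1
cycle 5: W2.I0
cycle 6: W3.I0
cycle 7: W3.I1
cycle 8: W3.I2
cycle 9: W3.I3
cycle 10: W3.I4
cycle 11: idle
cycle 12: W1.I2
cycle 13: W1.I3
cycle 14: W1.I4
cycle 15: W2.I1
cycle 16: W2.I2
cycle 17: idle
cycle 18: idle
cycle 19: idle
cycle 20: idle
cycle 21: idle
cycle 22: idle
cycle 23: W2.I3

Answer: 24 cycles, utilization 17/24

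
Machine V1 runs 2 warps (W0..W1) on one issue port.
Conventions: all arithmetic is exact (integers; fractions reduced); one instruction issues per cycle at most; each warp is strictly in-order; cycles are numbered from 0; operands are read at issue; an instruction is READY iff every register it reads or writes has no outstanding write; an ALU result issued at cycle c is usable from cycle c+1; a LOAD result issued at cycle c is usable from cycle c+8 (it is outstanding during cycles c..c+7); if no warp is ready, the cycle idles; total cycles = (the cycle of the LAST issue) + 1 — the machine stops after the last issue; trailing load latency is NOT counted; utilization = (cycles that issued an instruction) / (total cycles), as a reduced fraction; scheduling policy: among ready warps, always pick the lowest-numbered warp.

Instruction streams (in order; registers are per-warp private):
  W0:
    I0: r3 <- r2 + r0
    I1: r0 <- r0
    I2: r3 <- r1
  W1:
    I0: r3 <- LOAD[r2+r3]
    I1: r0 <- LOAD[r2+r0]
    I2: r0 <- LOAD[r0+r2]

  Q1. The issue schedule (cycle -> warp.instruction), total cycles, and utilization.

cycle 0: W0.I0
cycle 1: W0.I1
cycle 2: W0.I2
cycle 3: W1.I0
cycle 4: W1.I1
cycle 5: idle
cycle 6: idle
cycle 7: idle
cycle 8: idle
cycle 9: idle
cycle 10: idle
cycle 11: idle
cycle 12: W1.I2

Answer: 13 cycles, utilization 6/13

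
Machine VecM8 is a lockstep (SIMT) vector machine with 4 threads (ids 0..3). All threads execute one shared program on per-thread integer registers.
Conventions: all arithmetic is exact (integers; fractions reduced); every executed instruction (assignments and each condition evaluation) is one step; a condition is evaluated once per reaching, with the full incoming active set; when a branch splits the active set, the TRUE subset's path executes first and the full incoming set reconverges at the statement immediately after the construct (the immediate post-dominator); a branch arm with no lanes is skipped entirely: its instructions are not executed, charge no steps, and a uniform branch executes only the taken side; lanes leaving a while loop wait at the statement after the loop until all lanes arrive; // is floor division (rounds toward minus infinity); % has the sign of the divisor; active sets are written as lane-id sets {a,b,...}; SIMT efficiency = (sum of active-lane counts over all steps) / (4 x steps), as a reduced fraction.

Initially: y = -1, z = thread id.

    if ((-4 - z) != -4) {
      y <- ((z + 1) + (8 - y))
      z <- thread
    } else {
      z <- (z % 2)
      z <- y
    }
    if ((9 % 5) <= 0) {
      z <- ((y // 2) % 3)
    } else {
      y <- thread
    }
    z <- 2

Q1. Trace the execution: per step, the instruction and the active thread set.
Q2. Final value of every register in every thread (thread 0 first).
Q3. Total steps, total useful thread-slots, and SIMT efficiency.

step 0: eval ((-4 - z) != -4)        {0,1,2,3}
step 1: y <- ((z + 1) + (8 - y))     {1,2,3}
step 2: z <- thread                  {1,2,3}
step 3: z <- (z % 2)                 {0}
step 4: z <- y                       {0}
step 5: eval ((9 % 5) <= 0)          {0,1,2,3}
step 6: y <- thread                  {0,1,2,3}
step 7: z <- 2                       {0,1,2,3}

Answer: 8 steps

y: 0,1,2,3
z: 2,2,2,2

steps = 8; useful = 24; efficiency = 24/32 = 3/4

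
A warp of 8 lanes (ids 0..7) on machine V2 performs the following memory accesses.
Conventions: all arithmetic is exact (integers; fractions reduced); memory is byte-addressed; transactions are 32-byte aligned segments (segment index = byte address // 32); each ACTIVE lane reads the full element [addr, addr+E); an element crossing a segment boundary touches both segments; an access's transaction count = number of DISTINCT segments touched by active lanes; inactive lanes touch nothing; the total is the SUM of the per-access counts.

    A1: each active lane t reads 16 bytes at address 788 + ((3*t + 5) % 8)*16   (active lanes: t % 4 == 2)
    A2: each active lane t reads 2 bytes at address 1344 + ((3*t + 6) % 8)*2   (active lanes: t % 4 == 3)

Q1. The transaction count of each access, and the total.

A1: 2 transactions
A2: 1 transaction

Answer: 2,1; total 3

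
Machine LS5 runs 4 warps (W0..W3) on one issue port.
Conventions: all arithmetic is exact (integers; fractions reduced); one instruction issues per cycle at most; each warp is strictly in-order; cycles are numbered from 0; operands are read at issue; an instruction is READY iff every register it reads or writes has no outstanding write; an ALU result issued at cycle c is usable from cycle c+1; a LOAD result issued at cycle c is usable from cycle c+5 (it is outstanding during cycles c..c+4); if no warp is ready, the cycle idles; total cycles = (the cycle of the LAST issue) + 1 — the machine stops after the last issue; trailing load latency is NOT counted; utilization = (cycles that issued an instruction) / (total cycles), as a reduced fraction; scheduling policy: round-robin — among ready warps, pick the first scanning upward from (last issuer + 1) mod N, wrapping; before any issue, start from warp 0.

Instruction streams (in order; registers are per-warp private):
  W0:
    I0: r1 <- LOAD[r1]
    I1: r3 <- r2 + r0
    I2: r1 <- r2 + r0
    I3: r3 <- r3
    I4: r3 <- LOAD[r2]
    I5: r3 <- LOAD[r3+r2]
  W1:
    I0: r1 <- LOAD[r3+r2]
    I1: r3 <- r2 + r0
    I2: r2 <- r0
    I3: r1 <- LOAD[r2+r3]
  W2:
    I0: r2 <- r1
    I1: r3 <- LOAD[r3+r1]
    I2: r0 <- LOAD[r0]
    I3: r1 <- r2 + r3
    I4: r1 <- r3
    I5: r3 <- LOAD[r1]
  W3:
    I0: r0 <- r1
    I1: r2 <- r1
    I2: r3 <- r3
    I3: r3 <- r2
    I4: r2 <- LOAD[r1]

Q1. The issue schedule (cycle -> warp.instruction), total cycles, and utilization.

cycle 0: W0.I0
cycle 1: W1.I0
cycle 2: W2.I0
cycle 3: W3.I0
cycle 4: W0.I1
cycle 5: W1.I1
cycle 6: W2.I1
cycle 7: W3.I1
cycle 8: W0.I2
cycle 9: W1.I2
cycle 10: W2.I2
cycle 11: W3.I2
cycle 12: W0.I3
cycle 13: W1.I3
cycle 14: W2.I3
cycle 15: W3.I3
cycle 16: W0.I4
cycle 17: W2.I4
cycle 18: W3.I4
cycle 19: W2.I5
cycle 20: idle
cycle 21: W0.I5

Answer: 22 cycles, utilization 21/22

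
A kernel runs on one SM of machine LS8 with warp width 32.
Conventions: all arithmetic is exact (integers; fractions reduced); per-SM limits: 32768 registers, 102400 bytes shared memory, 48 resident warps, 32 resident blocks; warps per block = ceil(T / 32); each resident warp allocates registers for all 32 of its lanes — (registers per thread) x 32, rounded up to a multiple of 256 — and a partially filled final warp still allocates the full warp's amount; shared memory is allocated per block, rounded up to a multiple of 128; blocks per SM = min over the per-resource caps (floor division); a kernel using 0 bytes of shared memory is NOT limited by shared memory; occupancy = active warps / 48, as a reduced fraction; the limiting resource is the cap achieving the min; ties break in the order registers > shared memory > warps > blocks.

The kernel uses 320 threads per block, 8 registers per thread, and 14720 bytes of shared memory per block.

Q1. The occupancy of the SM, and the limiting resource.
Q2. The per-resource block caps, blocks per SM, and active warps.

Answer: occupancy 5/6, limited by warps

registers: 12 blocks
shared memory: 6 blocks
warps: 4 blocks
blocks: 32 blocks

Answer: 4 blocks, 40 active warps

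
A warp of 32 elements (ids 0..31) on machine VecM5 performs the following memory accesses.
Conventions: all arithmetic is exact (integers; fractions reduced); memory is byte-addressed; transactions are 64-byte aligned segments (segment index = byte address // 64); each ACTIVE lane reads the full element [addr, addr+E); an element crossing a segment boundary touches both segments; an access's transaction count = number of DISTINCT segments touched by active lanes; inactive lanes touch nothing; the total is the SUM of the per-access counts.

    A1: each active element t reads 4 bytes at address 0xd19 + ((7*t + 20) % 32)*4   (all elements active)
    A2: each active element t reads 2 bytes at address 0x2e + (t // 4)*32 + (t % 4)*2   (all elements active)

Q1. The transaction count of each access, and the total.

A1: 3 transactions
A2: 5 transactions

Answer: 3,5; total 8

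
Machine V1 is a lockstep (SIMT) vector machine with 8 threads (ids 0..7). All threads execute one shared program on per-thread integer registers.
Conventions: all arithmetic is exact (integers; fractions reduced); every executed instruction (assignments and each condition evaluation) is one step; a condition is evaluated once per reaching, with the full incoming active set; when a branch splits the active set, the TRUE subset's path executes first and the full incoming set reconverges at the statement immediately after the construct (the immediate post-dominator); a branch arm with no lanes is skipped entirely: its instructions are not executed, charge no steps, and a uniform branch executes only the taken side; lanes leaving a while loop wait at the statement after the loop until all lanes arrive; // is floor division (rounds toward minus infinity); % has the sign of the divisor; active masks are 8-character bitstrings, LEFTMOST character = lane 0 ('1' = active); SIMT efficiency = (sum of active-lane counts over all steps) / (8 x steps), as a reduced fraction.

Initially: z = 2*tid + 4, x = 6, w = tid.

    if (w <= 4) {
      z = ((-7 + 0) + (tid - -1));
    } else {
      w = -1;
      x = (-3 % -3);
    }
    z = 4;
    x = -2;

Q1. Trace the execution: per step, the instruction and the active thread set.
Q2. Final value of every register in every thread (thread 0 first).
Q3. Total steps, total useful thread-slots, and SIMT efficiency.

step 0: eval (w <= 4)                11111111
step 1: z <- ((-7 + 0) + (tid - -1)) 11111000
step 2: w <- -1                      00000111
step 3: x <- (-3 % -3)               00000111
step 4: z <- 4                       11111111
step 5: x <- -2                      11111111

Answer: 6 steps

z: 4,4,4,4,4,4,4,4
x: -2,-2,-2,-2,-2,-2,-2,-2
w: 0,1,2,3,4,-1,-1,-1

steps = 6; useful = 35; efficiency = 35/48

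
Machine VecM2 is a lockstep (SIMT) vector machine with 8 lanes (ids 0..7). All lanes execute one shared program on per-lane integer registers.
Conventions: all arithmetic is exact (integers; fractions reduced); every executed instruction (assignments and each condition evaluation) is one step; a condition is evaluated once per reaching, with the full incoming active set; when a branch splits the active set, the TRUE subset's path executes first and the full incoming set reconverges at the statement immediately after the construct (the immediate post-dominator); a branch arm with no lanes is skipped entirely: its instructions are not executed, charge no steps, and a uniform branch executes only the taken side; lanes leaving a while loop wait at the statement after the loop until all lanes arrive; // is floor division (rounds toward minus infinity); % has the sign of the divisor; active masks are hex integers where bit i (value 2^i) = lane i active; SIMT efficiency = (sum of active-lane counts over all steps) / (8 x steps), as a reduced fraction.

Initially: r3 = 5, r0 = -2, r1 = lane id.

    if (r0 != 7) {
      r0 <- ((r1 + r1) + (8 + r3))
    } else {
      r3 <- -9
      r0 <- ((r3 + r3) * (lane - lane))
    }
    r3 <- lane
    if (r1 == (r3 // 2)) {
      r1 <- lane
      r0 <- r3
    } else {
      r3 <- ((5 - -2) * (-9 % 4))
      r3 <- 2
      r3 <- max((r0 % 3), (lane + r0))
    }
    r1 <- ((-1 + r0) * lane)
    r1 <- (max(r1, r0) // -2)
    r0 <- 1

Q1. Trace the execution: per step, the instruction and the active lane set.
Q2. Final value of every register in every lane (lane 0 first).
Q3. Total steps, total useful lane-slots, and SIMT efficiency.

step 0: eval (r0 != 7)               0xff
step 1: r0 <- ((r1 + r1) + (8 + r3)) 0xff
step 2: r3 <- lane                   0xff
step 3: eval (r1 == (r3 // 2))       0xff
step 4: r1 <- lane                   0x01
step 5: r0 <- r3                     0x01
step 6: r3 <- ((5 - -2) * (-9 % 4))  0xfe
step 7: r3 <- 2                      0xfe
step 8: r3 <- max((r0 % 3), (lane + r0)) 0xfe
step 9: r1 <- ((-1 + r0) * lane)     0xff
step 10: r1 <- (max(r1, r0) // -2)    0xff
step 11: r0 <- 1                      0xff

Answer: 12 steps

r3: 0,16,19,22,25,28,31,34
r0: 1,1,1,1,1,1,1,1
r1: 0,-8,-16,-27,-40,-55,-72,-91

steps = 12; useful = 79; efficiency = 79/96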